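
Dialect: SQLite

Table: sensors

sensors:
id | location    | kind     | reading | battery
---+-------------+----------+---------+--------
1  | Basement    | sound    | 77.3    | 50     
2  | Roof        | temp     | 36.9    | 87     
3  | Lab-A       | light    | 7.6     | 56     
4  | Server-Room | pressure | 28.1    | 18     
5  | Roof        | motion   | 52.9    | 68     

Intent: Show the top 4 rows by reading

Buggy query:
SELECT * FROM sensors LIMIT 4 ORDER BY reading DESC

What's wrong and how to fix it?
Bug: LIMIT must come after ORDER BY

Fix: Swap the clauses: ORDER BY first, then LIMIT

Corrected query:
SELECT * FROM sensors ORDER BY reading DESC LIMIT 4

Result:
id | location    | kind     | reading | battery
---+-------------+----------+---------+--------
1  | Basement    | sound    | 77.3    | 50     
5  | Roof        | motion   | 52.9    | 68     
2  | Roof        | temp     | 36.9    | 87     
4  | Server-Room | pressure | 28.1    | 18     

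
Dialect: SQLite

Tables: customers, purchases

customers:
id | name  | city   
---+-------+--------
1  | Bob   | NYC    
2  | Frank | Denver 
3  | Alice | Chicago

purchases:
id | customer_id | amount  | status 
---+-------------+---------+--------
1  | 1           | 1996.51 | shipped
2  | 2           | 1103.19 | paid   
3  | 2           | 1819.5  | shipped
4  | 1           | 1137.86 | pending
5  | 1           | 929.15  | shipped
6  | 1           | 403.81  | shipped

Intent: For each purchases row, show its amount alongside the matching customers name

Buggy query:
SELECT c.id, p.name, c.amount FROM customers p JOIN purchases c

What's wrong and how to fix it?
Bug: JOIN with no ON clause produces a cartesian product; every purchases row pairs with every customers row

Fix: Specify the join condition linking the foreign key to the parent id

Corrected query:
SELECT c.id, p.name, c.amount FROM customers p JOIN purchases c ON c.customer_id = p.id

Result:
id | name  | amount 
---+-------+--------
1  | Bob   | 1996.51
2  | Frank | 1103.19
3  | Frank | 1819.5 
4  | Bob   | 1137.86
5  | Bob   | 929.15 
6  | Bob   | 403.81 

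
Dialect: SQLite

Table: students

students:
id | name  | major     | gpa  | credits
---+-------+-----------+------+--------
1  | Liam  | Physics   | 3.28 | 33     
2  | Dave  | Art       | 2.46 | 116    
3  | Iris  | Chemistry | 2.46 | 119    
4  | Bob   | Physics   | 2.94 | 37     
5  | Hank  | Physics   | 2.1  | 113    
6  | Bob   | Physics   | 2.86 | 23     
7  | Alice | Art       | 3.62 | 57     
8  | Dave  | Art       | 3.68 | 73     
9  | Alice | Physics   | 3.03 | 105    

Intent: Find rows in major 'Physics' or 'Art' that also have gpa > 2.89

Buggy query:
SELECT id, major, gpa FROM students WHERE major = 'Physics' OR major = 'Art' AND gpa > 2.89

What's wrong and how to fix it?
Bug: AND binds tighter than OR, so this parses as major = 'Physics' OR (major = 'Art' AND gpa > 2.89)

Fix: Group the OR with parentheses (or use IN), then AND the threshold

Corrected query:
SELECT id, major, gpa FROM students WHERE (major = 'Physics' OR major = 'Art') AND gpa > 2.89

Result:
id | major   | gpa 
---+---------+-----
1  | Physics | 3.28
4  | Physics | 2.94
7  | Art     | 3.62
8  | Art     | 3.68
9  | Physics | 3.03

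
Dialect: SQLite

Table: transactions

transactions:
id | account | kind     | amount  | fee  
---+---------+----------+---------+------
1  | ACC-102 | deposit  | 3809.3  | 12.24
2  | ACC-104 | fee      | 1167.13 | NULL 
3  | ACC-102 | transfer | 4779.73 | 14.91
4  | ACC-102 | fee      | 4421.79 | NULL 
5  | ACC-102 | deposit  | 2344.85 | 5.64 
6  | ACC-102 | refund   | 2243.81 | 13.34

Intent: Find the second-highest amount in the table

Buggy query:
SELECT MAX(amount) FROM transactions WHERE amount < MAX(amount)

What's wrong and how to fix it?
Bug: The inner MAX is an aggregate inside WHERE, which is not allowed

Fix: Put the inner MAX in a scalar subquery

Corrected query:
SELECT MAX(amount) FROM transactions WHERE amount < (SELECT MAX(amount) FROM transactions)

Result:
MAX(amount)
-----------
4421.79    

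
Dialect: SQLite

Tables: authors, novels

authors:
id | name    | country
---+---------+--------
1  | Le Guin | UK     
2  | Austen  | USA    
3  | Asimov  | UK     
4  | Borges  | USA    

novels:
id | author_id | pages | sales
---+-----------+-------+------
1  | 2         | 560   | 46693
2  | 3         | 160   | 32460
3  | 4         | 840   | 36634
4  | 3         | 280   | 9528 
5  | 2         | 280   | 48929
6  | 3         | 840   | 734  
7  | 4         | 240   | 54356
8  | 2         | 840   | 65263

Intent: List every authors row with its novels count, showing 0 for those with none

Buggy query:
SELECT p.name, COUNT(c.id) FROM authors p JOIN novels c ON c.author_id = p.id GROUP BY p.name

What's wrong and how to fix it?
Bug: An inner join excludes parents with zero children

Fix: Switch to LEFT JOIN to retain unmatched parent rows

Corrected query:
SELECT p.name, COUNT(c.id) FROM authors p LEFT JOIN novels c ON c.author_id = p.id GROUP BY p.name

Result:
name    | COUNT(c.id)
--------+------------
Asimov  | 3          
Austen  | 3          
Borges  | 2          
Le Guin | 0          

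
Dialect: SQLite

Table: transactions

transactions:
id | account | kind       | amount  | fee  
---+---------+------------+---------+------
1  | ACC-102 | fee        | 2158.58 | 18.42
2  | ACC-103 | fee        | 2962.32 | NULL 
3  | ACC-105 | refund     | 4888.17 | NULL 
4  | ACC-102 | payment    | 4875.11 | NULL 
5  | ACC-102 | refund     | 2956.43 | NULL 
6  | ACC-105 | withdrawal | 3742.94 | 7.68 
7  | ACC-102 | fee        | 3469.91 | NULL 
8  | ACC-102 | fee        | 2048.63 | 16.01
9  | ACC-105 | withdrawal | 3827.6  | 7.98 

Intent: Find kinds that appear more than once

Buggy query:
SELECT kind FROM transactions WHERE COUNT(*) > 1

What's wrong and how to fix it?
Bug: WHERE can't reference COUNT(*); aggregates are computed after WHERE

Fix: GROUP BY kind, then filter groups with HAVING COUNT(*) > 1

Corrected query:
SELECT kind FROM transactions GROUP BY kind HAVING COUNT(*) > 1

Result:
kind      
----------
fee       
refund    
withdrawal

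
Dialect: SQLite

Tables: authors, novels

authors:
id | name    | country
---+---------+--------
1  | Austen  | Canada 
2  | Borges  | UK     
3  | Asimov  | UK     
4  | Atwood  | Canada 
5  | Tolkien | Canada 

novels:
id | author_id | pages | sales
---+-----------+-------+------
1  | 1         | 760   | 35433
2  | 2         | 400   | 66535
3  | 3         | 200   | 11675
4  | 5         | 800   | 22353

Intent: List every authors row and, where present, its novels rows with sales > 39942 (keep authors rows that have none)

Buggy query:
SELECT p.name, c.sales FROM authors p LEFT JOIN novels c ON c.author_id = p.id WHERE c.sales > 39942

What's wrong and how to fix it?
Bug: A WHERE condition on the right-hand table after LEFT JOIN drops unmatched parents

Fix: Move the right-table condition into the ON clause so unmatched parents are kept

Corrected query:
SELECT p.name, c.sales FROM authors p LEFT JOIN novels c ON c.author_id = p.id AND c.sales > 39942

Result:
name    | sales
--------+------
Austen  | NULL 
Borges  | 66535
Asimov  | NULL 
Atwood  | NULL 
Tolkien | NULL 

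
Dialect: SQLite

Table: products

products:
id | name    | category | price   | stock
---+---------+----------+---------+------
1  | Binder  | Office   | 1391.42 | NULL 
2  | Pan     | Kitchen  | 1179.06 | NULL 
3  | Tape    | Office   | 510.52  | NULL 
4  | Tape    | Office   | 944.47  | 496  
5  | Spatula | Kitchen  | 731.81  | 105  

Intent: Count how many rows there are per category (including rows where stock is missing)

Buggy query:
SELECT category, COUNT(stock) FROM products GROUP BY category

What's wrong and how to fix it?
Bug: COUNT(stock) skips NULLs, so groups with missing stock are undercounted

Fix: Replace COUNT(stock) with COUNT(*)

Corrected query:
SELECT category, COUNT(*) FROM products GROUP BY category

Result:
category | COUNT(*)
---------+---------
Kitchen  | 2       
Office   | 3       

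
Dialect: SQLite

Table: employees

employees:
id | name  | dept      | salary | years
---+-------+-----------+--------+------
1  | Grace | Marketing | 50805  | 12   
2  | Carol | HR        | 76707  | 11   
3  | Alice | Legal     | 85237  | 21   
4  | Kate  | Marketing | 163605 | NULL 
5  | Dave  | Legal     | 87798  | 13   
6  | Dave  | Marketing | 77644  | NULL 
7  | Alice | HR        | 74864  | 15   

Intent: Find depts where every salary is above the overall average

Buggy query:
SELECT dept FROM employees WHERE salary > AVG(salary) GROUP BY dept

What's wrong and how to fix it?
Bug: AVG() is an aggregate; it can't sit directly in WHERE

Fix: Use a subquery for AVG and a HAVING MIN(...) filter so the condition holds for every row in the group

Corrected query:
SELECT dept FROM employees GROUP BY dept HAVING MIN(salary) > (SELECT AVG(salary) FROM employees)

Result:
(no rows)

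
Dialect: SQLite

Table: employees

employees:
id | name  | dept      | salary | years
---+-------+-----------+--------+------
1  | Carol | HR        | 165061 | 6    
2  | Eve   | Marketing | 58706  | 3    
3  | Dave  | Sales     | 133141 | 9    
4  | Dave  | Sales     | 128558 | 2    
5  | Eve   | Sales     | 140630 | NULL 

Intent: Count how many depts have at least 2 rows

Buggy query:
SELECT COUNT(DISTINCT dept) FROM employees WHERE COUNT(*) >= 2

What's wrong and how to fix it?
Bug: COUNT(*) cannot appear in WHERE; the per-group count doesn't exist yet

Fix: Group first with HAVING COUNT(*) >= 2, then COUNT the resulting groups

Corrected query:
SELECT COUNT(*) FROM (SELECT dept FROM employees GROUP BY dept HAVING COUNT(*) >= 2)

Result:
COUNT(*)
--------
1       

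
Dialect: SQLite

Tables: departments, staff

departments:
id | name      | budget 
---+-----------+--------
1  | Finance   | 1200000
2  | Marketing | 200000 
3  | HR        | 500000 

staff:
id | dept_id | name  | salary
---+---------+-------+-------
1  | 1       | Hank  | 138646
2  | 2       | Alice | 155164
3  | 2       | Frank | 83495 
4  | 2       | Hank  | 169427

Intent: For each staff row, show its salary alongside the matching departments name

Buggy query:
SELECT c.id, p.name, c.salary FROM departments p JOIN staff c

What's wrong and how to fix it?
Bug: Missing join condition: each staff row is matched to all departments rows instead of just its own

Fix: Specify the join condition linking the foreign key to the parent id

Corrected query:
SELECT c.id, p.name, c.salary FROM departments p JOIN staff c ON c.dept_id = p.id

Result:
id | name      | salary
---+-----------+-------
1  | Finance   | 138646
2  | Marketing | 155164
3  | Marketing | 83495 
4  | Marketing | 169427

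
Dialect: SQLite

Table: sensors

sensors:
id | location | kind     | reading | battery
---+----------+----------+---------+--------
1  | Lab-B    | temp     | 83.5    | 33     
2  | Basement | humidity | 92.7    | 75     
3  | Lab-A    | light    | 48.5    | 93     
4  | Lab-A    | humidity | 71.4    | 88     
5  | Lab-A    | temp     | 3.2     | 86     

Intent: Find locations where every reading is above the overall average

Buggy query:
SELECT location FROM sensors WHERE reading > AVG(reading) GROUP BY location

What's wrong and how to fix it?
Bug: WHERE evaluates per row before aggregation, so AVG() is unavailable

Fix: Use a subquery for AVG and a HAVING MIN(...) filter so the condition holds for every row in the group

Corrected query:
SELECT location FROM sensors GROUP BY location HAVING MIN(reading) > (SELECT AVG(reading) FROM sensors)

Result:
location
--------
Basement
Lab-B   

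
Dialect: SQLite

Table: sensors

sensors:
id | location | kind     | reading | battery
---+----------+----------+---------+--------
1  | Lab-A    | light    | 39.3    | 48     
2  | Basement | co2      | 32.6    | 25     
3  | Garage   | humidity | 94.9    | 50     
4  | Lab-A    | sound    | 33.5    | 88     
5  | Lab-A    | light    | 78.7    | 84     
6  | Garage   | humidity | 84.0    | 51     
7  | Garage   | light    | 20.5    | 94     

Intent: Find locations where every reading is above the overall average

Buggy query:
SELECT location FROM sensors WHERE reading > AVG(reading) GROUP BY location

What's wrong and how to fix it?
Bug: AVG() is an aggregate; it can't sit directly in WHERE

Fix: Use a subquery for AVG and a HAVING MIN(...) filter so the condition holds for every row in the group

Corrected query:
SELECT location FROM sensors GROUP BY location HAVING MIN(reading) > (SELECT AVG(reading) FROM sensors)

Result:
(no rows)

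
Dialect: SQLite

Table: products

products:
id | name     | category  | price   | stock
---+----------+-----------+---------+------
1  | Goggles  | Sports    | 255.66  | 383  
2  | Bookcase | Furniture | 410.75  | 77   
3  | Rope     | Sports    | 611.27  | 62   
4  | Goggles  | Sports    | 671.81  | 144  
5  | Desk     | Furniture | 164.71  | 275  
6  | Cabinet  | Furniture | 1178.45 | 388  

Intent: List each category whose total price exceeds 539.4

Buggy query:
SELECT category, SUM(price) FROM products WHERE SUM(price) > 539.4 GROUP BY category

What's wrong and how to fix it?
Bug: SUM(price) is an aggregate, but WHERE filters rows before aggregation

Fix: Move the aggregate condition to a HAVING clause

Corrected query:
SELECT category, SUM(price) FROM products GROUP BY category HAVING SUM(price) > 539.4

Result:
category  | SUM(price)
----------+-----------
Furniture | 1753.91   
Sports    | 1538.74   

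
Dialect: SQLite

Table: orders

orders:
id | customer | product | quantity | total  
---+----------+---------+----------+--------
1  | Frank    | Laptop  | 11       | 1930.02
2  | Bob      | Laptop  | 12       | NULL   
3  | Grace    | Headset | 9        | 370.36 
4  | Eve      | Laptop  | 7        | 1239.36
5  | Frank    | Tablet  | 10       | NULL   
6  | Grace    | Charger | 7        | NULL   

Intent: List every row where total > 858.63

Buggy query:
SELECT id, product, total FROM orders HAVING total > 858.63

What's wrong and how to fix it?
Bug: This is a non-aggregate query (no GROUP BY, no aggregates), so in SQLite the HAVING clause is invalid here; a row-level condition belongs in WHERE

Fix: Use WHERE for row-level filtering

Corrected query:
SELECT id, product, total FROM orders WHERE total > 858.63

Result:
id | product | total  
---+---------+--------
1  | Laptop  | 1930.02
4  | Laptop  | 1239.36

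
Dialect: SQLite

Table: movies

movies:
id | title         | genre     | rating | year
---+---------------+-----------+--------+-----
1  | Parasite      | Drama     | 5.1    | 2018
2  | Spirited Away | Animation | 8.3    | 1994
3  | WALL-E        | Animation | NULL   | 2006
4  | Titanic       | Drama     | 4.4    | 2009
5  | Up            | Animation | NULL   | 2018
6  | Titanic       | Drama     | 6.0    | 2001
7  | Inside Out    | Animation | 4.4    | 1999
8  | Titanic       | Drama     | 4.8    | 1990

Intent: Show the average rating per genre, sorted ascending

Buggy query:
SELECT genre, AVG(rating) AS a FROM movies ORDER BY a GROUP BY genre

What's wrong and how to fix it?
Bug: GROUP BY must precede ORDER BY

Fix: Move ORDER BY to the end, after GROUP BY

Corrected query:
SELECT genre, AVG(rating) AS a FROM movies GROUP BY genre ORDER BY a

Result:
genre     | a    
----------+------
Drama     | 5.075
Animation | 6.35 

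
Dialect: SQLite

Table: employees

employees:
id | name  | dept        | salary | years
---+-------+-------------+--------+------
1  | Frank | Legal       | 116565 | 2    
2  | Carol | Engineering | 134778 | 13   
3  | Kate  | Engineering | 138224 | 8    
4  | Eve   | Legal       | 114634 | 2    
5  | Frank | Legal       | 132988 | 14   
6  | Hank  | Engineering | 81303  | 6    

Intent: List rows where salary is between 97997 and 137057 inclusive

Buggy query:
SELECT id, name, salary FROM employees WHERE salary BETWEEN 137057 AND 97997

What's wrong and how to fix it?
Bug: BETWEEN expects the lower bound first; with 137057 AND 97997 the range is empty

Fix: Swap the bounds so the smaller value comes first

Corrected query:
SELECT id, name, salary FROM employees WHERE salary BETWEEN 97997 AND 137057

Result:
id | name  | salary
---+-------+-------
1  | Frank | 116565
2  | Carol | 134778
4  | Eve   | 114634
5  | Frank | 132988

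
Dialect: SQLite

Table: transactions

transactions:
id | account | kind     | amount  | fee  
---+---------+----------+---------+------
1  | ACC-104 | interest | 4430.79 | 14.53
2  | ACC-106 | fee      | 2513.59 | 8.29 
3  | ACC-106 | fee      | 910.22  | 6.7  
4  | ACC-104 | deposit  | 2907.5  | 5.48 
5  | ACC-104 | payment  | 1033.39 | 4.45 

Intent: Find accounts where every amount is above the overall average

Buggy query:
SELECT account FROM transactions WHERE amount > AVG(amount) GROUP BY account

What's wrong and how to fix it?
Bug: AVG() is an aggregate; it can't sit directly in WHERE

Fix: Use a subquery for AVG and a HAVING MIN(...) filter so the condition holds for every row in the group

Corrected query:
SELECT account FROM transactions GROUP BY account HAVING MIN(amount) > (SELECT AVG(amount) FROM transactions)

Result:
(no rows)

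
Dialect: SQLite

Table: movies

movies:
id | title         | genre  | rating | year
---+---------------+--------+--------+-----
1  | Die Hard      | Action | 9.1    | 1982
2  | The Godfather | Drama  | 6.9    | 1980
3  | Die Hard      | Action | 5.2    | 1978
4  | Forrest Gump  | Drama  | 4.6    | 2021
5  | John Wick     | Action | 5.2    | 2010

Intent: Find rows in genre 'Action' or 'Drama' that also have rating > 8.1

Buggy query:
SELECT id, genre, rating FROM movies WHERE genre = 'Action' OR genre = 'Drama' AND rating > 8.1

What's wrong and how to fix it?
Bug: Without parentheses, AND is evaluated before OR, so the rating filter only applies to the 'Drama' branch

Fix: Add parentheses around the OR so the AND applies to both alternatives

Corrected query:
SELECT id, genre, rating FROM movies WHERE (genre = 'Action' OR genre = 'Drama') AND rating > 8.1

Result:
id | genre  | rating
---+--------+-------
1  | Action | 9.1   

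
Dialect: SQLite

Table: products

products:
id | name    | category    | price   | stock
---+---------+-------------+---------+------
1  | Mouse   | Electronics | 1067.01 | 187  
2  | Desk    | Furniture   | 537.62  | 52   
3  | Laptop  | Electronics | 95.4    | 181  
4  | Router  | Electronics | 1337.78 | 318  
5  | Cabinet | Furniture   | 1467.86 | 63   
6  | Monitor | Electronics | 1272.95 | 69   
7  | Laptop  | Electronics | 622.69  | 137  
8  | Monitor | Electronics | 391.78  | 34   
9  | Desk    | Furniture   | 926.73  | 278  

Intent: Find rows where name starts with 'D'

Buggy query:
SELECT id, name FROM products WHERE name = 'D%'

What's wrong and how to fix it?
Bug: Wildcards only work with LIKE; '=' treats '%' as a literal character

Fix: Use LIKE for wildcard pattern matching

Corrected query:
SELECT id, name FROM products WHERE name LIKE 'D%'

Result:
id | name
---+-----
2  | Desk
9  | Desk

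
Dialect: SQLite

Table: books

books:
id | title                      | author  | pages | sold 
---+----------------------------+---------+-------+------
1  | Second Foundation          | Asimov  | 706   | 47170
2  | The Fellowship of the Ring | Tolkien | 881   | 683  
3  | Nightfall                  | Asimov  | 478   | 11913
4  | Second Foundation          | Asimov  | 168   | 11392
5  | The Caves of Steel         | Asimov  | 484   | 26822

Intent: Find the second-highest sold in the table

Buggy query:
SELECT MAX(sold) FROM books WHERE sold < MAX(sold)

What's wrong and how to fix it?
Bug: The inner MAX is an aggregate inside WHERE, which is not allowed

Fix: Compute the overall MAX in a subquery, then take MAX of rows below it

Corrected query:
SELECT MAX(sold) FROM books WHERE sold < (SELECT MAX(sold) FROM books)

Result:
MAX(sold)
---------
26822    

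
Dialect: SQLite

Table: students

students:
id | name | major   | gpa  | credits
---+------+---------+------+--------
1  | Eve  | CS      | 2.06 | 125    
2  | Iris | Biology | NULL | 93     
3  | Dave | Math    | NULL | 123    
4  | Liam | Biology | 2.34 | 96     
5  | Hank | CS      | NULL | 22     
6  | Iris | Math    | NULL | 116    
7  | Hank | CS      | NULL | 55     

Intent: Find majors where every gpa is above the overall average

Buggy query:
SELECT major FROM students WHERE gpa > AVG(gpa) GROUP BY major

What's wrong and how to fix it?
Bug: WHERE evaluates per row before aggregation, so AVG() is unavailable

Fix: Compute the overall average in a scalar subquery and compare each group's MIN against it in HAVING

Corrected query:
SELECT major FROM students GROUP BY major HAVING MIN(gpa) > (SELECT AVG(gpa) FROM students)

Result:
major  
-------
Biology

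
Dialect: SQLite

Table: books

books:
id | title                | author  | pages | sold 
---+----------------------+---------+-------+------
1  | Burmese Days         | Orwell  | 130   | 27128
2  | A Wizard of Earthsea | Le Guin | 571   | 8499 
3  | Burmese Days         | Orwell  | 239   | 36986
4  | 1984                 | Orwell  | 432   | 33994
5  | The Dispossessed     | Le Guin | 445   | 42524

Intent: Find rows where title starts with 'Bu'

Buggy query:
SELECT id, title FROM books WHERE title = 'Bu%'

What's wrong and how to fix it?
Bug: Wildcards only work with LIKE; '=' treats '%' as a literal character

Fix: Use LIKE for wildcard pattern matching

Corrected query:
SELECT id, title FROM books WHERE title LIKE 'Bu%'

Result:
id | title       
---+-------------
1  | Burmese Days
3  | Burmese Days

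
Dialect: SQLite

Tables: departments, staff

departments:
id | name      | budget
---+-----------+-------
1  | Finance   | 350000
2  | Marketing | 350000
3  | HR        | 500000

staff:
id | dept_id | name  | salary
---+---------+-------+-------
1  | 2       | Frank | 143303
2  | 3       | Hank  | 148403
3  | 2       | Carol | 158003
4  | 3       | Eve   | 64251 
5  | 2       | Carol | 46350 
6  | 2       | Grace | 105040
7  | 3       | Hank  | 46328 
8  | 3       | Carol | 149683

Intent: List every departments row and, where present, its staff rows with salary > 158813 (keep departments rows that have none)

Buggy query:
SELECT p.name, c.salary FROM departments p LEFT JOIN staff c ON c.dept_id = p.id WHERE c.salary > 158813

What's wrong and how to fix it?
Bug: Filtering c.salary in WHERE discards the NULL rows produced by LEFT JOIN, turning it into an inner join

Fix: Put 'c.salary > 158813' in the JOIN's ON clause instead of WHERE

Corrected query:
SELECT p.name, c.salary FROM departments p LEFT JOIN staff c ON c.dept_id = p.id AND c.salary > 158813

Result:
name      | salary
----------+-------
Finance   | NULL  
Marketing | NULL  
HR        | NULL  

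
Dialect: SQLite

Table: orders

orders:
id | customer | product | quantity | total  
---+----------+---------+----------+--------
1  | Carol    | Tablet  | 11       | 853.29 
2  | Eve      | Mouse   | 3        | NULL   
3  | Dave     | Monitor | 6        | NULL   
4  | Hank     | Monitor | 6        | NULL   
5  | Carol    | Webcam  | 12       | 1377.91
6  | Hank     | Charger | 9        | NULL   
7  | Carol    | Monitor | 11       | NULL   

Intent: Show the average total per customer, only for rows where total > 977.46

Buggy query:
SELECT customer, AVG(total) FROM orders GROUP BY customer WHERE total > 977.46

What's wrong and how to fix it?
Bug: Row-level WHERE must come before GROUP BY in the clause order

Fix: Move the WHERE clause before GROUP BY

Corrected query:
SELECT customer, AVG(total) FROM orders WHERE total > 977.46 GROUP BY customer

Result:
customer | AVG(total)
---------+-----------
Carol    | 1377.91   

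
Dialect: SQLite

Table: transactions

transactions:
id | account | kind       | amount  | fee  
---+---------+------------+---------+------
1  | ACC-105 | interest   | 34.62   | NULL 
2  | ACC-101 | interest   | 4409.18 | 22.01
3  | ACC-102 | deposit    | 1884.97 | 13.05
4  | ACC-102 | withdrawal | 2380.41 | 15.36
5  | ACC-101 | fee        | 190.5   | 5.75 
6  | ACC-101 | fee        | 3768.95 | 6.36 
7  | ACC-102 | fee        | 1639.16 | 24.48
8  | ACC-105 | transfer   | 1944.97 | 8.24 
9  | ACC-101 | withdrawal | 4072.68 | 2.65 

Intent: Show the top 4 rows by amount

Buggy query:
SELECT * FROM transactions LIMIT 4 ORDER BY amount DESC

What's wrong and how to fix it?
Bug: ORDER BY cannot follow LIMIT; LIMIT is the final clause

Fix: Swap the clauses: ORDER BY first, then LIMIT

Corrected query:
SELECT * FROM transactions ORDER BY amount DESC LIMIT 4

Result:
id | account | kind       | amount  | fee  
---+---------+------------+---------+------
2  | ACC-101 | interest   | 4409.18 | 22.01
9  | ACC-101 | withdrawal | 4072.68 | 2.65 
6  | ACC-101 | fee        | 3768.95 | 6.36 
4  | ACC-102 | withdrawal | 2380.41 | 15.36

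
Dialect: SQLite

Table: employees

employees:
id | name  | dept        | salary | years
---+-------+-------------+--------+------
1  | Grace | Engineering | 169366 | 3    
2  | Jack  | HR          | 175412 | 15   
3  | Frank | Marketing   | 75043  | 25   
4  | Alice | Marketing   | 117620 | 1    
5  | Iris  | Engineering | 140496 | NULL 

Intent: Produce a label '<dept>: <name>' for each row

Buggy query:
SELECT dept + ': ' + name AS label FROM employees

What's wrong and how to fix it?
Bug: SQLite uses || for string concatenation; + coerces text to numbers (yielding 0)

Fix: Replace + with || to concatenate text

Corrected query:
SELECT dept || ': ' || name AS label FROM employees

Result:
label             
------------------
Engineering: Grace
HR: Jack          
Marketing: Frank  
Marketing: Alice  
Engineering: Iris 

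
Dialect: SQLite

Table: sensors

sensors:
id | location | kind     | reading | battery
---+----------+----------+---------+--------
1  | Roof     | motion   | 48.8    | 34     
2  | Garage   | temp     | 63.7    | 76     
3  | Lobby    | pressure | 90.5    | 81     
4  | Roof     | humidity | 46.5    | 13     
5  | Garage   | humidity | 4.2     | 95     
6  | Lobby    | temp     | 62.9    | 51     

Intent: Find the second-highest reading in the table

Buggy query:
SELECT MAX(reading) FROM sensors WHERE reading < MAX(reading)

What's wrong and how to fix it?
Bug: MAX(reading) on the right of the comparison is an aggregate-in-WHERE error

Fix: Put the inner MAX in a scalar subquery

Corrected query:
SELECT MAX(reading) FROM sensors WHERE reading < (SELECT MAX(reading) FROM sensors)

Result:
MAX(reading)
------------
63.7        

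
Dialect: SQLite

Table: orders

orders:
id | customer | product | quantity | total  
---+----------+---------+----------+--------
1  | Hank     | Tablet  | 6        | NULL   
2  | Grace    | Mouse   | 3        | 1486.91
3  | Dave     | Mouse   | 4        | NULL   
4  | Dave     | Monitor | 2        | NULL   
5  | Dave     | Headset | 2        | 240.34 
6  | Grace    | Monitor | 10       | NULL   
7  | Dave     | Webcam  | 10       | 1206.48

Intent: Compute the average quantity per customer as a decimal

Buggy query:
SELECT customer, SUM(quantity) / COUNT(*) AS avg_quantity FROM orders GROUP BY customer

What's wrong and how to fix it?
Bug: SUM(quantity) and COUNT(*) are both integers; the division truncates the fractional part

Fix: Multiply by 1.0 (or CAST to REAL) to force floating-point division

Corrected query:
SELECT customer, SUM(quantity) * 1.0 / COUNT(*) AS avg_quantity FROM orders GROUP BY customer

Result:
customer | avg_quantity
---------+-------------
Dave     | 4.5         
Grace    | 6.5         
Hank     | 6           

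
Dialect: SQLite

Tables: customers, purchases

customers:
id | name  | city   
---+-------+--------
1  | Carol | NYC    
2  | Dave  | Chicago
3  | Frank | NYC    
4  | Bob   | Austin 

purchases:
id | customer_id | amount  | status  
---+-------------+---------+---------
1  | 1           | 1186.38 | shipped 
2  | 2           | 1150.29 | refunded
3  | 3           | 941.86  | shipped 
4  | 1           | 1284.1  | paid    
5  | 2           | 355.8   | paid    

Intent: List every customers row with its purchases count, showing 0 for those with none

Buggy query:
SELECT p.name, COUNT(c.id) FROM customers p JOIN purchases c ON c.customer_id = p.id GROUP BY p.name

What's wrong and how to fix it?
Bug: INNER JOIN drops customers rows that have no matching purchases rows

Fix: Switch to LEFT JOIN to retain unmatched parent rows

Corrected query:
SELECT p.name, COUNT(c.id) FROM customers p LEFT JOIN purchases c ON c.customer_id = p.id GROUP BY p.name

Result:
name  | COUNT(c.id)
------+------------
Bob   | 0          
Carol | 2          
Dave  | 2          
Frank | 1          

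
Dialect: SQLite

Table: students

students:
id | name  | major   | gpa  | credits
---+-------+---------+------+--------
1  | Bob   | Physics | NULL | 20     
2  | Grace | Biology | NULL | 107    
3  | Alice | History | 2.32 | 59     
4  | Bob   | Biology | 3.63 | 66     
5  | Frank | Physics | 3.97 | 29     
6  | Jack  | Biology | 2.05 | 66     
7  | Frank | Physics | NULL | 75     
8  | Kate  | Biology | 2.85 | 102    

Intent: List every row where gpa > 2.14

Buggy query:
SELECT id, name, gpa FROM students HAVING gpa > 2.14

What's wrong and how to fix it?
Bug: This is a non-aggregate query (no GROUP BY, no aggregates), so in SQLite the HAVING clause is invalid here; a row-level condition belongs in WHERE

Fix: Replace HAVING with WHERE since the condition applies to individual rows

Corrected query:
SELECT id, name, gpa FROM students WHERE gpa > 2.14

Result:
id | name  | gpa 
---+-------+-----
3  | Alice | 2.32
4  | Bob   | 3.63
5  | Frank | 3.97
8  | Kate  | 2.85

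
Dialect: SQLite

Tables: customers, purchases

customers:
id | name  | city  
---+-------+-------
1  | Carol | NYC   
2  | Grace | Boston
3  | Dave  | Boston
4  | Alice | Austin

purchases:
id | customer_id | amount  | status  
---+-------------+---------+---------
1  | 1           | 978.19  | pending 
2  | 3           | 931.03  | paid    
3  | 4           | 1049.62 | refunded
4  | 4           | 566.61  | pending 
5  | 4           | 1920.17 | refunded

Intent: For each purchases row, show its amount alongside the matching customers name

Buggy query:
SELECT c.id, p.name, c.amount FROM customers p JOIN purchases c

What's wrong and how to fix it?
Bug: JOIN with no ON clause produces a cartesian product; every purchases row pairs with every customers row

Fix: Specify the join condition linking the foreign key to the parent id

Corrected query:
SELECT c.id, p.name, c.amount FROM customers p JOIN purchases c ON c.customer_id = p.id

Result:
id | name  | amount 
---+-------+--------
1  | Carol | 978.19 
2  | Dave  | 931.03 
3  | Alice | 1049.62
4  | Alice | 566.61 
5  | Alice | 1920.17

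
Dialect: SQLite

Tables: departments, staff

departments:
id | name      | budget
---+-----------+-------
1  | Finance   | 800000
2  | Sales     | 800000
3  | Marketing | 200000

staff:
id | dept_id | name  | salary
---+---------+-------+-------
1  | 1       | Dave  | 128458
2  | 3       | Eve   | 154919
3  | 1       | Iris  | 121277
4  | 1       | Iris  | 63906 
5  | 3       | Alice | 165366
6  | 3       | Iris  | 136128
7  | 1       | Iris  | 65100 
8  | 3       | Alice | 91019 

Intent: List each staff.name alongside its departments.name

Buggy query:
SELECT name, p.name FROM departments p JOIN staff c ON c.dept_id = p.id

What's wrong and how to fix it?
Bug: Both tables have a 'name' column; the unqualified reference is ambiguous

Fix: Qualify the column with its table alias (c.name)

Corrected query:
SELECT c.name, p.name FROM departments p JOIN staff c ON c.dept_id = p.id

Result:
name  | name     
------+----------
Dave  | Finance  
Eve   | Marketing
Iris  | Finance  
Iris  | Finance  
Alice | Marketing
Iris  | Marketing
Iris  | Finance  
Alice | Marketing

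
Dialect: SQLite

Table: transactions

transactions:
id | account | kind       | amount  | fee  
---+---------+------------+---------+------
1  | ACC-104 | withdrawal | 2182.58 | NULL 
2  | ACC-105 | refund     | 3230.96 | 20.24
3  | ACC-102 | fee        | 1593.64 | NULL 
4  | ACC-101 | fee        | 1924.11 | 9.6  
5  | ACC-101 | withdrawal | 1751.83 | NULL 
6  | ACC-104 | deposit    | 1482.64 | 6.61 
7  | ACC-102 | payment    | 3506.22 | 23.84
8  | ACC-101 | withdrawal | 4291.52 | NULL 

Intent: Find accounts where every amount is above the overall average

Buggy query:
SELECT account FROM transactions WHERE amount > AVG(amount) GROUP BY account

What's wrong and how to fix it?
Bug: AVG() is an aggregate; it can't sit directly in WHERE

Fix: Compute the overall average in a scalar subquery and compare each group's MIN against it in HAVING

Corrected query:
SELECT account FROM transactions GROUP BY account HAVING MIN(amount) > (SELECT AVG(amount) FROM transactions)

Result:
account
-------
ACC-105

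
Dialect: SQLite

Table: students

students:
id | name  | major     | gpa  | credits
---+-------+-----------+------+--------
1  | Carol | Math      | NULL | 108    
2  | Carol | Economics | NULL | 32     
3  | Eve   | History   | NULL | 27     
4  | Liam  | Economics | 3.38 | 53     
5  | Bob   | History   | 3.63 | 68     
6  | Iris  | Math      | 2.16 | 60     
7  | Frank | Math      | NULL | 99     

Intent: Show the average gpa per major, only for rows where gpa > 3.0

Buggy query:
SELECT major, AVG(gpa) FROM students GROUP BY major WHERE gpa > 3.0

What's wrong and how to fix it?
Bug: Row-level WHERE must come before GROUP BY in the clause order

Fix: Move the WHERE clause before GROUP BY

Corrected query:
SELECT major, AVG(gpa) FROM students WHERE gpa > 3.0 GROUP BY major

Result:
major     | AVG(gpa)
----------+---------
Economics | 3.38    
History   | 3.63    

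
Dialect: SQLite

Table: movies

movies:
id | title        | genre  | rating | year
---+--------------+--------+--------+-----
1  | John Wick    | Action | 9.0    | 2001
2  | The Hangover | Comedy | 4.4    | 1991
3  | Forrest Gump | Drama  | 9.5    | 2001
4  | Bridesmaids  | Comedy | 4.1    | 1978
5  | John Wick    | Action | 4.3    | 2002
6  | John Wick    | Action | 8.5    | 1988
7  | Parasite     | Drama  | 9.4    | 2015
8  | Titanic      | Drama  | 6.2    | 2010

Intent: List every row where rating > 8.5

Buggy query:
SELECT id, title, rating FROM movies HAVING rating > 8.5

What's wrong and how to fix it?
Bug: HAVING filters the output of aggregation, but this query has no GROUP BY and no aggregate functions, so SQLite rejects it (HAVING clause on a non-aggregate query); the condition here is per row

Fix: Replace HAVING with WHERE since the condition applies to individual rows

Corrected query:
SELECT id, title, rating FROM movies WHERE rating > 8.5

Result:
id | title        | rating
---+--------------+-------
1  | John Wick    | 9     
3  | Forrest Gump | 9.5   
7  | Parasite     | 9.4   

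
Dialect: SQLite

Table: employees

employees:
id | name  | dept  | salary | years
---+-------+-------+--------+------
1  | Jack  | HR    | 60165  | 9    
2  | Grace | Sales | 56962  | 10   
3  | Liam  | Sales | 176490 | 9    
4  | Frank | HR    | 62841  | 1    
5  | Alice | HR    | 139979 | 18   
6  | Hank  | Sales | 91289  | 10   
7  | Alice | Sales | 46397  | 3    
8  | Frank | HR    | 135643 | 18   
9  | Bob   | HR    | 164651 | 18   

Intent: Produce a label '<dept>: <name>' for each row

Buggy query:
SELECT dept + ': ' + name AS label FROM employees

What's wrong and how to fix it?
Bug: SQLite uses || for string concatenation; + coerces text to numbers (yielding 0)

Fix: Use the || operator for string concatenation

Corrected query:
SELECT dept || ': ' || name AS label FROM employees

Result:
label       
------------
HR: Jack    
Sales: Grace
Sales: Liam 
HR: Frank   
HR: Alice   
Sales: Hank 
Sales: Alice
HR: Frank   
HR: Bob     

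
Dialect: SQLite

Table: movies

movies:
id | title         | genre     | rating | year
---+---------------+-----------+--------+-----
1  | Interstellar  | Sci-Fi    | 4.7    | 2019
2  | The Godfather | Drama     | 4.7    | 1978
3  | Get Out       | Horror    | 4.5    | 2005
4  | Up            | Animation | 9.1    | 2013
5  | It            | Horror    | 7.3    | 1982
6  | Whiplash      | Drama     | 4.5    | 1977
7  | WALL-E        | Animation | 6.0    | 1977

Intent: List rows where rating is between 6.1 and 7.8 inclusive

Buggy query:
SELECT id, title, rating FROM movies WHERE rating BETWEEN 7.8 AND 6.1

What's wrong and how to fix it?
Bug: BETWEEN expects the lower bound first; with 7.8 AND 6.1 the range is empty

Fix: Write BETWEEN 6.1 AND 7.8

Corrected query:
SELECT id, title, rating FROM movies WHERE rating BETWEEN 6.1 AND 7.8

Result:
id | title | rating
---+-------+-------
5  | It    | 7.3   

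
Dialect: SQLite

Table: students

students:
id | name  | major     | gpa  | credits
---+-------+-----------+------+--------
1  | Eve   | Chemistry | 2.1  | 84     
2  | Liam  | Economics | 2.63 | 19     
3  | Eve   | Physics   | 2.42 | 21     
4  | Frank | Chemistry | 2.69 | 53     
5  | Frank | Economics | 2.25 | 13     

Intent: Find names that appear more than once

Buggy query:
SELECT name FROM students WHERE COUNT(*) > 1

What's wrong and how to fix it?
Bug: COUNT(*) is an aggregate and cannot be used in WHERE

Fix: Group first, then use HAVING for the count condition

Corrected query:
SELECT name FROM students GROUP BY name HAVING COUNT(*) > 1

Result:
name 
-----
Eve  
Frank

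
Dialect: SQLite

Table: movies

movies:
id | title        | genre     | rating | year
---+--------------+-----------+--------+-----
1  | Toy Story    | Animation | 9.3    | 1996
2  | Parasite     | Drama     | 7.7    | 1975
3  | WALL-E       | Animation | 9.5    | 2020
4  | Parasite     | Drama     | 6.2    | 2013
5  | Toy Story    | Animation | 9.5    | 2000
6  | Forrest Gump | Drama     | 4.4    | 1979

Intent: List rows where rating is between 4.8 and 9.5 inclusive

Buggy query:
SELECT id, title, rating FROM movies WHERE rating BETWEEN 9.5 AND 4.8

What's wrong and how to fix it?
Bug: The bounds are reversed; BETWEEN a AND b requires a <= b to match anything

Fix: Write BETWEEN 4.8 AND 9.5

Corrected query:
SELECT id, title, rating FROM movies WHERE rating BETWEEN 4.8 AND 9.5

Result:
id | title     | rating
---+-----------+-------
1  | Toy Story | 9.3   
2  | Parasite  | 7.7   
3  | WALL-E    | 9.5   
4  | Parasite  | 6.2   
5  | Toy Story | 9.5   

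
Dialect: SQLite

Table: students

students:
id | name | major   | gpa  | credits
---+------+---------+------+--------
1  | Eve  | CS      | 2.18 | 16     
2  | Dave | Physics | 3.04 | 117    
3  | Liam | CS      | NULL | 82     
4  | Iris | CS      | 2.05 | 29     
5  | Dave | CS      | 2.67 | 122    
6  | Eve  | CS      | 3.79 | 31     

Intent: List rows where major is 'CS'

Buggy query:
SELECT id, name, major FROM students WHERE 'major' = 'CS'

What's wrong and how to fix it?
Bug: 'major' in single quotes is a string literal, not the column; the comparison is literal-vs-literal and never true

Fix: Reference the column as major without single quotes

Corrected query:
SELECT id, name, major FROM students WHERE major = 'CS'

Result:
id | name | major
---+------+------
1  | Eve  | CS   
3  | Liam | CS   
4  | Iris | CS   
5  | Dave | CS   
6  | Eve  | CS   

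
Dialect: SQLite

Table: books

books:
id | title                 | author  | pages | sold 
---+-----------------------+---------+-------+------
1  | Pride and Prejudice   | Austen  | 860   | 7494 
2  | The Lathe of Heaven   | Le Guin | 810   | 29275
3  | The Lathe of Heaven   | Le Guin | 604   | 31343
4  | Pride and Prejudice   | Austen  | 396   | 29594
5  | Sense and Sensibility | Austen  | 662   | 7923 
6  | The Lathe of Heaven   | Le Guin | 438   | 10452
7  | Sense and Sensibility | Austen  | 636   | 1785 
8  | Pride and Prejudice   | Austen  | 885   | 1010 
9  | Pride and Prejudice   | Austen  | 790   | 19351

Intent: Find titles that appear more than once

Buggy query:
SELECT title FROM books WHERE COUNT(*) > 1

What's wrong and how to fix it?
Bug: WHERE can't reference COUNT(*); aggregates are computed after WHERE

Fix: Group first, then use HAVING for the count condition

Corrected query:
SELECT title FROM books GROUP BY title HAVING COUNT(*) > 1

Result:
title                
---------------------
Pride and Prejudice  
Sense and Sensibility
The Lathe of Heaven  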